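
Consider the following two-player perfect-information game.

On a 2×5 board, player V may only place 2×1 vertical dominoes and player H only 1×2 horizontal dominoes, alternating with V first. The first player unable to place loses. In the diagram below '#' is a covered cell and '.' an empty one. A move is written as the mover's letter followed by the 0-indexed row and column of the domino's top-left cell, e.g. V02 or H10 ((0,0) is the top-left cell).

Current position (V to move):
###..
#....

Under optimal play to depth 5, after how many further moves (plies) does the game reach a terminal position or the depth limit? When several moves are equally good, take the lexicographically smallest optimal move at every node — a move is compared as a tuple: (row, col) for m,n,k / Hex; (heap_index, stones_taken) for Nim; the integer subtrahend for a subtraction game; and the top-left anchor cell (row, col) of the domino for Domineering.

[###../#....] V move#1: V03:+1/####./#..#.*, V04:-1/###.#/#...#
[####./#..#.] H move#2: H11:-1/####./####.*
[####./####.] V move#3: V04:+1/#####/#####*
[#####/#####] end (terminal -1, H#4); searched ###../#.... to 5

PV length from [###../#....]: 3 plies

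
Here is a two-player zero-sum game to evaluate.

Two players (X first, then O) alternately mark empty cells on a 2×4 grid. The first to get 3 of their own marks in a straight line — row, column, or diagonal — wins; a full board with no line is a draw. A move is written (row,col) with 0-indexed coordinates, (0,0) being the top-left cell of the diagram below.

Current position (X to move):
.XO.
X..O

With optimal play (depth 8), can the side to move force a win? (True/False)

[.XO./X..O] X move#1: (0,0):+0/XXO./X..O*, (0,3):+0/.XOX/X..O, (1,1):+0/.XO./XX.O, (1,2):+0/.XO./X.XO
[XXO./X..O] O move#2: (0,3):+0/XXOO/X..O*, (1,1):+0/XXO./XO.O, (1,2):+0/XXO./X.OO
[XXOO/X..O] X move#3: (1,1):+0/XXOO/XX.O*, (1,2):+0/XXOO/X.XO
[XXOO/XX.O] O move#4: (1,2):+0/XXOO/XXOO*
[XXOO/XXOO] end (terminal +0, X#5); searched .XO./X..O to 8

X winning at [.XO./X..O]: False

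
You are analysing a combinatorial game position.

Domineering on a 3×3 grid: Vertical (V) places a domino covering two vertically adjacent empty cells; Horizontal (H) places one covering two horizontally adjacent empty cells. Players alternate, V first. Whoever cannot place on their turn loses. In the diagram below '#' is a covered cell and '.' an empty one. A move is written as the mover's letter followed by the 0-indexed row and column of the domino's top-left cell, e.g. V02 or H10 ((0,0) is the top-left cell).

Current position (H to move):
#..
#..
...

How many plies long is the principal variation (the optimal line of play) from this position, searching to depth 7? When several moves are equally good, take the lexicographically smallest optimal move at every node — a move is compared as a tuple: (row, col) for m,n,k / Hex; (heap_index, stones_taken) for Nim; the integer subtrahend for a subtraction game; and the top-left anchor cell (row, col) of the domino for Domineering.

PV length from [#../#../...]: 1 ply

[#../#../...] H move#1: H01:-1/###/#../..., H11:+1/#../###/...*, H20:-1/#../#../##., H21:-1/#../#../.##
[#../###/...] end (terminal -1, V#2); searched #../#../... to 7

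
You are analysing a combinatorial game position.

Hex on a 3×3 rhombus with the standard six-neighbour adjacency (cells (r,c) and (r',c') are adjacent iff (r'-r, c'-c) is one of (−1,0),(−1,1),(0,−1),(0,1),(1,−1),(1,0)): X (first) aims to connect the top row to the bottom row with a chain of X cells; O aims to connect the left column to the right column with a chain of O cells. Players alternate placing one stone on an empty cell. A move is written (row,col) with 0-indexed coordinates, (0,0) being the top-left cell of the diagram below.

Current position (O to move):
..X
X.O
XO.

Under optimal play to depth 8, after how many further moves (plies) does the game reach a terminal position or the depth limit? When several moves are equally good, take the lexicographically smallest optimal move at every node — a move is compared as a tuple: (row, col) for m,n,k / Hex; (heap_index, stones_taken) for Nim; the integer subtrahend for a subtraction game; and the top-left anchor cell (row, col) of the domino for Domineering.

[..X/X.O/XO.] O move#1: (0,0):-1/O.X/X.O/XO.*, (0,1):-1/.OX/X.O/XO., (1,1):-1/..X/XOO/XO., (2,2):-1/..X/X.O/XOO
[O.X/X.O/XO.] X move#2: (0,1):+1/OXX/X.O/XO.*, (1,1):+1/O.X/XXO/XO., (2,2):+1/O.X/X.O/XOX
[OXX/X.O/XO.] end (terminal -1, O#3); searched ..X/X.O/XO. to 8

PV length from [..X/X.O/XO.]: 2 plies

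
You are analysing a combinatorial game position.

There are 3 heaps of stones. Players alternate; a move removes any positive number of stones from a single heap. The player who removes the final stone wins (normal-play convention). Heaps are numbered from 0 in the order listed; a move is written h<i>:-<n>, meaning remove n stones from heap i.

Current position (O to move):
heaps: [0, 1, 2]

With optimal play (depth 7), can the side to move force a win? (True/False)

O winning at [(0,1,2)]: True

[(0,1,2)] O move#1: h1:-1:-1/(0,0,2), h2:-1:+1/(0,1,1)*, h2:-2:-1/(0,1,0)
[(0,1,1)] X move#2: h1:-1:-1/(0,0,1)*, h2:-1:-1/(0,1,0)
[(0,0,1)] O move#3: h2:-1:+1/(0,0,0)*
[(0,0,0)] end (terminal -1, X#4); searched (0,1,2) to 7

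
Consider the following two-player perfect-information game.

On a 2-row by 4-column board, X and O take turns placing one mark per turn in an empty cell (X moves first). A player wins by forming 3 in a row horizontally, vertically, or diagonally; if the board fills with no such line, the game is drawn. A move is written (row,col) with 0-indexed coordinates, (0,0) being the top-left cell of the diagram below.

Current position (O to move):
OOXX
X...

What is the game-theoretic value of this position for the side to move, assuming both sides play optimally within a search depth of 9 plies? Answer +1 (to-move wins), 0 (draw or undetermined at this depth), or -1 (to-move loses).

ply 1, O at OOXX/X... | (1,1)=+0→OOXX/XO..*; (1,2)=+0→OOXX/X.O.; (1,3)=+0→OOXX/X..O
ply 2, X at OOXX/XO.. | (1,2)=+0→OOXX/XOX.*; (1,3)=+0→OOXX/XO.X
ply 3, O at OOXX/XOX. | (1,3)=+0→OOXX/XOXO*
ply 4: OOXX/XOXO is terminal +0 (X); from OOXX/X... depth 9

value(OOXX/X..., O) = 0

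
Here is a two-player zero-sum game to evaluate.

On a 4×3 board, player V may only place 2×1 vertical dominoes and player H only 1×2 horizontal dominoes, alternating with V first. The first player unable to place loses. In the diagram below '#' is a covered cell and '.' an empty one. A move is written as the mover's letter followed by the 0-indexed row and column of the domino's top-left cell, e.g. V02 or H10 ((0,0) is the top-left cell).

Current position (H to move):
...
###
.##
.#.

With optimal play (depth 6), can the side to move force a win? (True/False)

H winning at [.../###/.##/.#.]: False

ply 1, H at .../###/.##/.#. | H00=-1→##./###/.##/.#.*; H01=-1→.##/###/.##/.#.
ply 2, V at ##./###/.##/.#. | V20=+1→##./###/###/##.*
ply 3: ##./###/###/##. is terminal -1 (H); from .../###/.##/.#. depth 6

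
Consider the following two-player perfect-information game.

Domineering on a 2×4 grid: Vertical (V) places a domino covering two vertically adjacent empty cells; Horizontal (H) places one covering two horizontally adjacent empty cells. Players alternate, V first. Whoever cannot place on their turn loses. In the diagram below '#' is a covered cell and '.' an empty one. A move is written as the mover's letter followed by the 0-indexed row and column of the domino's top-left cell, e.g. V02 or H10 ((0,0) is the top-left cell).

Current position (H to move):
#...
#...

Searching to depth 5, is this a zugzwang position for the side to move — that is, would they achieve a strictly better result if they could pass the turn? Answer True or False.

p1 H@[#.../#...]: H01[###./#...]+1* H02[#.##/#...]+1 H11[#.../###.]+1 H12[#.../#.##]+1
p2 V@[###./#...]: V03[####/#..#]-1*
p3 H@[####/#..#]: H11[####/####]+1*
p4 V@[####/####] terminal -1; root [#.../#...] d5
suppose H passes — search the same position with V to move:
pass> p1 V@[#.../#...]: V01[##../##..]-1 V02[#.#./#.#.]+1* V03[#..#/#..#]-1
pass> p2 H@[#.#./#.#.] terminal -1; root [#.../#...] d5
for H: play +1, pass -1

zugzwang(#.../#..., H) = False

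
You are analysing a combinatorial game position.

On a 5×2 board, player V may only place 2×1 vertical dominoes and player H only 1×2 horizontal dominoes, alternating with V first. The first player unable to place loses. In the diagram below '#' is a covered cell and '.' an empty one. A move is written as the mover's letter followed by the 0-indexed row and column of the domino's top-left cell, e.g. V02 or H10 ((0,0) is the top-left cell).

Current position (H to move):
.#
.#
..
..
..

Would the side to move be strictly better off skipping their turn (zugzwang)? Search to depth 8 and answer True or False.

zugzwang(.#/.#/../../.., H) = False

ply 1, H at .#/.#/../../.. | H20=-1→.#/.#/##/../..; H30=+1→.#/.#/../##/..*; H40=-1→.#/.#/../../##
ply 2, V at .#/.#/../##/.. | V00=-1→##/##/../##/..*; V10=-1→.#/##/#./##/..
ply 3, H at ##/##/../##/.. | H20=+1→##/##/##/##/..*; H40=+1→##/##/../##/##
ply 4: ##/##/##/##/.. is terminal -1 (V); from .#/.#/../../.. depth 8
suppose H passes — search the same position with V to move:
pass> ply 1, V at .#/.#/../../.. | V00=-1→##/##/../../..; V10=-1→.#/##/#./../..; V20=+1→.#/.#/#./#./..*; V21=+1→.#/.#/.#/.#/..; V30=+1→.#/.#/../#./#.; V31=+1→.#/.#/../.#/.#
pass> ply 2, H at .#/.#/#./#./.. | H40=-1→.#/.#/#./#./##*
pass> ply 3, V at .#/.#/#./#./## | V00=+1→##/##/#./#./##*; V21=+1→.#/.#/##/##/##
pass> ply 4: ##/##/#./#./## is terminal -1 (H); from .#/.#/../../.. depth 8
for H: play +1, pass -1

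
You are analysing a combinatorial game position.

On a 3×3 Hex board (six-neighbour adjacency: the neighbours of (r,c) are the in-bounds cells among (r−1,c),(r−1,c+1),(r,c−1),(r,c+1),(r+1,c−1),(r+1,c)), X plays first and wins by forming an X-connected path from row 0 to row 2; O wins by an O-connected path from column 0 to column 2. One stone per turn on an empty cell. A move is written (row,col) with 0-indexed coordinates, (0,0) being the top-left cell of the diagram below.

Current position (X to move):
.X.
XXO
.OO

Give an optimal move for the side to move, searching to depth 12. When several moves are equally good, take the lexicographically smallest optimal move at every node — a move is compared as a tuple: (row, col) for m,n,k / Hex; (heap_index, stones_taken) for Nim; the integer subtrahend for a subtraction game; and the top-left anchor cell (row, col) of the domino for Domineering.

X's best at [.X./XXO/.OO]: (2,0)

[.X./XXO/.OO] X move#1: (0,0):-1/XX./XXO/.OO, (0,2):-1/.XX/XXO/.OO, (2,0):+1/.X./XXO/XOO*
[.X./XXO/XOO] end (terminal -1, O#2); searched .X./XXO/.OO to 12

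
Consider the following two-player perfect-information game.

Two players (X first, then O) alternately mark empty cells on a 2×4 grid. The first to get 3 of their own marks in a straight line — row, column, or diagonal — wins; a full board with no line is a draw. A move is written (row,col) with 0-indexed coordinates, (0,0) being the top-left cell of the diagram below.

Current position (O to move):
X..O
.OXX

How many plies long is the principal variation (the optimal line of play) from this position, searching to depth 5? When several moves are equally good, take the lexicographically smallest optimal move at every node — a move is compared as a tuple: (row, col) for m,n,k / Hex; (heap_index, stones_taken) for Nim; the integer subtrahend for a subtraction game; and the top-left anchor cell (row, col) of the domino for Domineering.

PV length from [X..O/.OXX]: 3 plies

ply 1, O at X..O/.OXX | (0,1)=+0→XO.O/.OXX*; (0,2)=+0→X.OO/.OXX; (1,0)=+0→X..O/OOXX
ply 2, X at XO.O/.OXX | (0,2)=+0→XOXO/.OXX*; (1,0)=-1→XO.O/XOXX
ply 3, O at XOXO/.OXX | (1,0)=+0→XOXO/OOXX*
ply 4: XOXO/OOXX is terminal +0 (X); from X..O/.OXX depth 5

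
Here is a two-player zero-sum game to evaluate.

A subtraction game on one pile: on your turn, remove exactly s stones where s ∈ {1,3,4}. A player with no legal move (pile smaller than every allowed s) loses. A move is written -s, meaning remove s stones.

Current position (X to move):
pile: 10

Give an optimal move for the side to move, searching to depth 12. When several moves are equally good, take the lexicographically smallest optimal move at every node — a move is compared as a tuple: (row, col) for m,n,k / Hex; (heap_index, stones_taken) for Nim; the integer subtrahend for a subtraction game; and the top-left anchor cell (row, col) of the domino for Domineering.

X's best at [10]: -1

p1 X@[10]: -1[9]+1* -3[7]+1 -4[6]-1
p2 O@[9]: -1[8]-1* -3[6]-1 -4[5]-1
p3 X@[8]: -1[7]+1* -3[5]-1 -4[4]-1
p4 O@[7]: -1[6]-1* -3[4]-1 -4[3]-1
p5 X@[6]: -1[5]-1 -3[3]-1 -4[2]+1*
p6 O@[2]: -1[1]-1*
p7 X@[1]: -1[0]+1*
p8 O@[0] terminal -1; root [10] d12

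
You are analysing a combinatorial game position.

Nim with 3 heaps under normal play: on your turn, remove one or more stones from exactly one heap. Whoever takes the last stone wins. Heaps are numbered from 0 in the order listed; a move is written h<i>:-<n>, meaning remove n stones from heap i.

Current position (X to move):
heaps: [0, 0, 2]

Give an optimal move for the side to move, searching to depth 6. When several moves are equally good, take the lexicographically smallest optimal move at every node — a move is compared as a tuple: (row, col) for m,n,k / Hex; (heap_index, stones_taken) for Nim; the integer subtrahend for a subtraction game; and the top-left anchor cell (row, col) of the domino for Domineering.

p1 X@[(0,0,2)]: h2:-1[(0,0,1)]-1 h2:-2[(0,0,0)]+1*
p2 O@[(0,0,0)] terminal -1; root [(0,0,2)] d6

X's best at [(0,0,2)]: h2:-2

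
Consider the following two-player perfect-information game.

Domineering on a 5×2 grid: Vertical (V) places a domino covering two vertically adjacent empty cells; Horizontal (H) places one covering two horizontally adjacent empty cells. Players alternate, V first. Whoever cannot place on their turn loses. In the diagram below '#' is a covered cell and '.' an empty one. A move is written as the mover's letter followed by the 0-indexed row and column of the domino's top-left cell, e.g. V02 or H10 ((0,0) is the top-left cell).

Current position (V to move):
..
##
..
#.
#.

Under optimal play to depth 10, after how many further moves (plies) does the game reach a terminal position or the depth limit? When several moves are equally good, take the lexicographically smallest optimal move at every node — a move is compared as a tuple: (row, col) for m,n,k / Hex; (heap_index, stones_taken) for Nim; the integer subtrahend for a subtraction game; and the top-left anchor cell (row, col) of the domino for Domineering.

p1 V@[../##/../#./#.]: V21[../##/.#/##/#.]-1* V31[../##/../##/##]-1
p2 H@[../##/.#/##/#.]: H00[##/##/.#/##/#.]+1*
p3 V@[##/##/.#/##/#.] terminal -1; root [../##/../#./#.] d10

PV length from [../##/../#./#.]: 2 plies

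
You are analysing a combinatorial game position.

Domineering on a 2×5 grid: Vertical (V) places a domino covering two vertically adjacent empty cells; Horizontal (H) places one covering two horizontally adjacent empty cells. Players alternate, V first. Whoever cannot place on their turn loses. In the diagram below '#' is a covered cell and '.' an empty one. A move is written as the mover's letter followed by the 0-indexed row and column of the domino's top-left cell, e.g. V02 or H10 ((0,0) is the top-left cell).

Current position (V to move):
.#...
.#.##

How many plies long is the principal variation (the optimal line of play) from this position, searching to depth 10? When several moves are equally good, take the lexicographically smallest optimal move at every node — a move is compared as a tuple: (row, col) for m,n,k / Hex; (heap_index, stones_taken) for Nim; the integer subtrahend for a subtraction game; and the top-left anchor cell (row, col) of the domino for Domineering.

p1 V@[.#.../.#.##]: V00[##.../##.##]-1 V02[.##../.####]+1*
p2 H@[.##../.####]: H03[.####/.####]-1*
p3 V@[.####/.####]: V00[#####/#####]+1*
p4 H@[#####/#####] terminal -1; root [.#.../.#.##] d10

PV length from [.#.../.#.##]: 3 plies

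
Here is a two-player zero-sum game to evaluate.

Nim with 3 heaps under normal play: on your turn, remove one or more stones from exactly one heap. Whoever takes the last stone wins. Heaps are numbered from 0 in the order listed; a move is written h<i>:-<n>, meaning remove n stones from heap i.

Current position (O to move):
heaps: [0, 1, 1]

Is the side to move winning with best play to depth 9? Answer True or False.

O winning at [(0,1,1)]: False

[(0,1,1)] O move#1: h1:-1:-1/(0,0,1)*, h2:-1:-1/(0,1,0)
[(0,0,1)] X move#2: h2:-1:+1/(0,0,0)*
[(0,0,0)] end (terminal -1, O#3); searched (0,1,1) to 9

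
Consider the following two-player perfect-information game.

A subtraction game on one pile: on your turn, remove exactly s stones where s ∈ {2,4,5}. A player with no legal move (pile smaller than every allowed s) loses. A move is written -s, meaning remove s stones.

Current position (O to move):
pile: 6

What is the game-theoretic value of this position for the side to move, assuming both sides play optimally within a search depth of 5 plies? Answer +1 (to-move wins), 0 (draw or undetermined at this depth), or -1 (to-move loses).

ply 1, O at 6 | -2=-1→4; -4=-1→2; -5=+1→1*
ply 2: 1 is terminal -1 (X); from 6 depth 5

value(6, O) = +1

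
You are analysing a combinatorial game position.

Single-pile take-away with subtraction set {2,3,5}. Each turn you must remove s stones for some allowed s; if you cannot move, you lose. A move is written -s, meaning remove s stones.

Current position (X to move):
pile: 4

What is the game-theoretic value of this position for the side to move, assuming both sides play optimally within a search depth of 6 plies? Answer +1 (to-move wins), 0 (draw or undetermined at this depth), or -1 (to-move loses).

value(4, X) = +1

[4] X move#1: -2:-1/2, -3:+1/1*
[1] end (terminal -1, O#2); searched 4 to 6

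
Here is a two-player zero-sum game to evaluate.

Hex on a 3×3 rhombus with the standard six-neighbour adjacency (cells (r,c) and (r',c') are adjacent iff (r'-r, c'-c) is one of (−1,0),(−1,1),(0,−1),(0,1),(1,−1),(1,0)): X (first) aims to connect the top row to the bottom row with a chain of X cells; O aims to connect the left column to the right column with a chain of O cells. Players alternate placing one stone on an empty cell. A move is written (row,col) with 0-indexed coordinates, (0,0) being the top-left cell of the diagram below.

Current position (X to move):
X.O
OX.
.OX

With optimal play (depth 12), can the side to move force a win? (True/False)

X winning at [X.O/OX./.OX]: True

ply 1, X at X.O/OX./.OX | (0,1)=+1→XXO/OX./.OX*; (1,2)=-1→X.O/OXX/.OX; (2,0)=-1→X.O/OX./XOX
ply 2, O at XXO/OX./.OX | (1,2)=-1→XXO/OXO/.OX*; (2,0)=-1→XXO/OX./OOX
ply 3, X at XXO/OXO/.OX | (2,0)=+1→XXO/OXO/XOX*
ply 4: XXO/OXO/XOX is terminal -1 (O); from X.O/OX./.OX depth 12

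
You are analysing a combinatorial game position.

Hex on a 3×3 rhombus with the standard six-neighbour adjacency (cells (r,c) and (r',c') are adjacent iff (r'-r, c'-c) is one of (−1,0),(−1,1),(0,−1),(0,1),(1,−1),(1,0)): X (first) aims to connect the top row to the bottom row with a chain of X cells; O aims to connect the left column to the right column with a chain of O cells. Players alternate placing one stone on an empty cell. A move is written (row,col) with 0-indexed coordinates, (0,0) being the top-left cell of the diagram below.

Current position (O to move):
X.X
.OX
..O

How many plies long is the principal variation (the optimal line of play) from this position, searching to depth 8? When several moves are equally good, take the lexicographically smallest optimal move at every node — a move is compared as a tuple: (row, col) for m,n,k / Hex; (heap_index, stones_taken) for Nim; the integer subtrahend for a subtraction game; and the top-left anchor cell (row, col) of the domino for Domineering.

PV length from [X.X/.OX/..O]: 3 plies

[X.X/.OX/..O] O move#1: (0,1):-1/XOX/.OX/..O, (1,0):-1/X.X/OOX/..O, (2,0):-1/X.X/.OX/O.O, (2,1):+1/X.X/.OX/.OO*
[X.X/.OX/.OO] X move#2: (0,1):-1/XXX/.OX/.OO*, (1,0):-1/X.X/XOX/.OO, (2,0):-1/X.X/.OX/XOO
[XXX/.OX/.OO] O move#3: (1,0):+1/XXX/OOX/.OO*, (2,0):+1/XXX/.OX/OOO
[XXX/OOX/.OO] end (terminal -1, X#4); searched X.X/.OX/..O to 8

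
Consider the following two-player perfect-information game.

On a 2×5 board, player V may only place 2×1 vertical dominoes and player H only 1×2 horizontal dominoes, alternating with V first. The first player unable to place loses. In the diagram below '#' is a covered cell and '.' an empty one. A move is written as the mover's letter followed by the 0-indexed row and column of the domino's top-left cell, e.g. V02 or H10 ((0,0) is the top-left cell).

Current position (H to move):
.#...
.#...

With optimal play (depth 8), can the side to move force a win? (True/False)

H winning at [.#.../.#...]: False

[.#.../.#...] H move#1: H02:-1/.###./.#...*, H03:-1/.#.##/.#..., H12:-1/.#.../.###., H13:-1/.#.../.#.##
[.###./.#...] V move#2: V00:-1/####./##..., V04:+1/.####/.#..#*
[.####/.#..#] H move#3: H12:-1/.####/.####*
[.####/.####] V move#4: V00:+1/#####/#####*
[#####/#####] end (terminal -1, H#5); searched .#.../.#... to 8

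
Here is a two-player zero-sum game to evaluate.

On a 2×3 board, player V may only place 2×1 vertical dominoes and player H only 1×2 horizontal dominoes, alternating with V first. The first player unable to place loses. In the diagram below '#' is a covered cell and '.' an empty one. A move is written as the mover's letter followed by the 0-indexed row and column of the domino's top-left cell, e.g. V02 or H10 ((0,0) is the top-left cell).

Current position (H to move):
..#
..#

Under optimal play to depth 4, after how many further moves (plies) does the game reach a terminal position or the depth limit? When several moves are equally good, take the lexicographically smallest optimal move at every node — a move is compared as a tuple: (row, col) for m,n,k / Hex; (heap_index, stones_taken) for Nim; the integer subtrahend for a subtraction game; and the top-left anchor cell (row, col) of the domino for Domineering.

p1 H@[..#/..#]: H00[###/..#]+1* H10[..#/###]+1
p2 V@[###/..#] terminal -1; root [..#/..#] d4

PV length from [..#/..#]: 1 ply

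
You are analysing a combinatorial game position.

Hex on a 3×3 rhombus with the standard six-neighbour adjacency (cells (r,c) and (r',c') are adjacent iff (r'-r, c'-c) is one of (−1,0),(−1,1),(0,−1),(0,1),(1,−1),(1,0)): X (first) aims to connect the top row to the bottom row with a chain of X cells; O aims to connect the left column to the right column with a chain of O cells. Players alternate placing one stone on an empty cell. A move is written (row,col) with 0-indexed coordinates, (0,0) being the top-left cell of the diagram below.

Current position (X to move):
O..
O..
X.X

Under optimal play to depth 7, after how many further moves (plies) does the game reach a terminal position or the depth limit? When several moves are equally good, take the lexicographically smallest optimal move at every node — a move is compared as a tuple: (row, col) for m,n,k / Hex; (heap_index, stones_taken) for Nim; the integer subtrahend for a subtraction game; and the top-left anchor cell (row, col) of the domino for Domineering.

[O../O../X.X] X move#1: (0,1):-1/OX./O../X.X, (0,2):+1/O.X/O../X.X*, (1,1):+1/O../OX./X.X, (1,2):-1/O../O.X/X.X, (2,1):-1/O../O../XXX
[O.X/O../X.X] O move#2: (0,1):-1/OOX/O../X.X*, (1,1):-1/O.X/OO./X.X, (1,2):-1/O.X/O.O/X.X, (2,1):-1/O.X/O../XOX
[OOX/O../X.X] X move#3: (1,1):+1/OOX/OX./X.X*, (1,2):+1/OOX/O.X/X.X, (2,1):+1/OOX/O../XXX
[OOX/OX./X.X] end (terminal -1, O#4); searched O../O../X.X to 7

PV length from [O../O../X.X]: 3 plies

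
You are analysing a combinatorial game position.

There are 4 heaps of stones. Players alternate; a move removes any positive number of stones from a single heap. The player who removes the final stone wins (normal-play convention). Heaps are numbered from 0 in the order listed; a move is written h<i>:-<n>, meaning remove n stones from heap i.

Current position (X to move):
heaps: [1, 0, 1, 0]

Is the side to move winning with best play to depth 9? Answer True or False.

[(1,0,1,0)] X move#1: h0:-1:-1/(0,0,1,0)*, h2:-1:-1/(1,0,0,0)
[(0,0,1,0)] O move#2: h2:-1:+1/(0,0,0,0)*
[(0,0,0,0)] end (terminal -1, X#3); searched (1,0,1,0) to 9

X winning at [(1,0,1,0)]: False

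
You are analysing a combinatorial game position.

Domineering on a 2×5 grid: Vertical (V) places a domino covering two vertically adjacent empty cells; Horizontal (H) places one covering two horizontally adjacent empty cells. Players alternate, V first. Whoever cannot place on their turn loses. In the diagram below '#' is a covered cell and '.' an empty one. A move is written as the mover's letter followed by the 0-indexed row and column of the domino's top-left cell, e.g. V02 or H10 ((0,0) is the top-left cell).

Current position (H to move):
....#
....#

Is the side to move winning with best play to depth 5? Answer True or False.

H winning at [....#/....#]: True

[....#/....#] H move#1: H00:-1/##..#/....#, H01:+1/.##.#/....#*, H02:-1/..###/....#, H10:-1/....#/##..#, H11:+1/....#/.##.#, H12:-1/....#/..###
[.##.#/....#] V move#2: V00:-1/###.#/#...#*, V03:-1/.####/...##
[###.#/#...#] H move#3: H11:-1/###.#/###.#, H12:+1/###.#/#.###*
[###.#/#.###] end (terminal -1, V#4); searched ....#/....# to 5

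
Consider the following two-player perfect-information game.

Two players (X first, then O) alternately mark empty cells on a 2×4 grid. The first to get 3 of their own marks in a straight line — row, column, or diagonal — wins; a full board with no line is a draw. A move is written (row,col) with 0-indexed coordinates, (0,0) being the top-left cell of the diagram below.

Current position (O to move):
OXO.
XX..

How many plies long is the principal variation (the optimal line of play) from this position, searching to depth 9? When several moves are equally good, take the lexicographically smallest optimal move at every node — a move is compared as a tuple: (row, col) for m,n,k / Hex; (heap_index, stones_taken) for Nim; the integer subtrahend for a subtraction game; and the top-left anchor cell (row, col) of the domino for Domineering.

PV length from [OXO./XX..]: 3 plies

p1 O@[OXO./XX..]: (0,3)[OXOO/XX..]-1 (1,2)[OXO./XXO.]+0* (1,3)[OXO./XX.O]-1
p2 X@[OXO./XXO.]: (0,3)[OXOX/XXO.]+0* (1,3)[OXO./XXOX]+0
p3 O@[OXOX/XXO.]: (1,3)[OXOX/XXOO]+0*
p4 X@[OXOX/XXOO] terminal +0; root [OXO./XX..] d9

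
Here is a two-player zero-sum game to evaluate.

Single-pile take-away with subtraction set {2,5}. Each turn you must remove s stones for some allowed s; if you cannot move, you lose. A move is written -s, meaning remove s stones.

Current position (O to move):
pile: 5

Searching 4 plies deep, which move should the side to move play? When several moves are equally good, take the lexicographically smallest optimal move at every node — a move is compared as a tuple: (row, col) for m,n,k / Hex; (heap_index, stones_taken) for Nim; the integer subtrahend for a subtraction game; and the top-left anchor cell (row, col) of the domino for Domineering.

p1 O@[5]: -2[3]-1 -5[0]+1*
p2 X@[0] terminal -1; root [5] d4

O's best at [5]: -5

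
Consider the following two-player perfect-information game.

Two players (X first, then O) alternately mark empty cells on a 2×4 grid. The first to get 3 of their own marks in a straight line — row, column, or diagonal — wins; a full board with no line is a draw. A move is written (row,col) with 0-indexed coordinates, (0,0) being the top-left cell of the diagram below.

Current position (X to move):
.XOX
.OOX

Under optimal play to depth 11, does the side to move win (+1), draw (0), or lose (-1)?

p1 X@[.XOX/.OOX]: (0,0)[XXOX/.OOX]-1 (1,0)[.XOX/XOOX]+0*
p2 O@[.XOX/XOOX]: (0,0)[OXOX/XOOX]+0*
p3 X@[OXOX/XOOX] terminal +0; root [.XOX/.OOX] d11

value(.XOX/.OOX, X) = 0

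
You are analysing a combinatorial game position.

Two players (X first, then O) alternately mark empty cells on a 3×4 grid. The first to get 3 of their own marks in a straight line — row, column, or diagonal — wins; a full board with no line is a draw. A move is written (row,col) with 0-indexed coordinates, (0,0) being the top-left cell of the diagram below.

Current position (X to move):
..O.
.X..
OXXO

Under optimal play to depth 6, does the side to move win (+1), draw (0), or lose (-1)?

value(..O./.X../OXXO, X) = +1

p1 X@[..O./.X../OXXO]: (0,0)[X.O./.X../OXXO]+1* (0,1)[.XO./.X../OXXO]+1 (0,3)[..OX/.X../OXXO]+1 (1,0)[..O./XX../OXXO]+1 (1,2)[..O./.XX./OXXO]+1 (1,3)[..O./.X.X/OXXO]+1
p2 O@[X.O./.X../OXXO] terminal -1; root [..O./.X../OXXO] d6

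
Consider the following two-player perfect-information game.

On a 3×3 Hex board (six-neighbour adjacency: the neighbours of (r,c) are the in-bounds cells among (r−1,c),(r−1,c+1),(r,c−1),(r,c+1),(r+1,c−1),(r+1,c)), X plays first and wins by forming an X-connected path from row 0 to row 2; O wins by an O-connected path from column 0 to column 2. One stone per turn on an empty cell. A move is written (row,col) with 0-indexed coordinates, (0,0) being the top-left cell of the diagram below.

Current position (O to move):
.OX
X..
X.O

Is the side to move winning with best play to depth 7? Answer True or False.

[.OX/X../X.O] O move#1: (0,0):-1/OOX/X../X.O*, (1,1):-1/.OX/XO./X.O, (1,2):-1/.OX/X.O/X.O, (2,1):-1/.OX/X../XOO
[OOX/X../X.O] X move#2: (1,1):+1/OOX/XX./X.O*, (1,2):+1/OOX/X.X/X.O, (2,1):+1/OOX/X../XXO
[OOX/XX./X.O] end (terminal -1, O#3); searched .OX/X../X.O to 7

O winning at [.OX/X../X.O]: False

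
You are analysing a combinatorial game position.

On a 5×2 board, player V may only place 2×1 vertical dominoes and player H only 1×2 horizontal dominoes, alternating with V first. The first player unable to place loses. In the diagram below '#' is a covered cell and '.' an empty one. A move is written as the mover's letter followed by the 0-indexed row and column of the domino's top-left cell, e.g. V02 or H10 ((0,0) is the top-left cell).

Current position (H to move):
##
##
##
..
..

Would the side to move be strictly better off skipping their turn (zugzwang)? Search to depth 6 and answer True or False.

ply 1, H at ##/##/##/../.. | H30=+1→##/##/##/##/..*; H40=+1→##/##/##/../##
ply 2: ##/##/##/##/.. is terminal -1 (V); from ##/##/##/../.. depth 6
suppose H passes — search the same position with V to move:
pass> ply 1, V at ##/##/##/../.. | V30=+1→##/##/##/#./#.*; V31=+1→##/##/##/.#/.#
pass> ply 2: ##/##/##/#./#. is terminal -1 (H); from ##/##/##/../.. depth 6
for H: play +1, pass -1

zugzwang(##/##/##/../.., H) = False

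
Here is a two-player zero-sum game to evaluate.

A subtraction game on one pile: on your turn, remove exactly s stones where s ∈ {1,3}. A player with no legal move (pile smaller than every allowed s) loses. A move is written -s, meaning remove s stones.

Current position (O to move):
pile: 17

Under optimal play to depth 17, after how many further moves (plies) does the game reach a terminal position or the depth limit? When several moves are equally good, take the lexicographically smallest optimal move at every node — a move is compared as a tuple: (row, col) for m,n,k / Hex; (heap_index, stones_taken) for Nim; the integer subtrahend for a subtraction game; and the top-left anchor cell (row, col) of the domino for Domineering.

[17] O move#1: -1:+1/16*, -3:+1/14
[16] X move#2: -1:-1/15*, -3:-1/13
[15] O move#3: -1:+1/14*, -3:+1/12
[14] X move#4: -1:-1/13*, -3:-1/11
[13] O move#5: -1:+1/12*, -3:+1/10
[12] X move#6: -1:-1/11*, -3:-1/9
[11] O move#7: -1:+1/10*, -3:+1/8
[10] X move#8: -1:-1/9*, -3:-1/7
[9] O move#9: -1:+1/8*, -3:+1/6
[8] X move#10: -1:-1/7*, -3:-1/5
[7] O move#11: -1:+1/6*, -3:+1/4
[6] X move#12: -1:-1/5*, -3:-1/3
[5] O move#13: -1:+1/4*, -3:+1/2
[4] X move#14: -1:-1/3*, -3:-1/1
[3] O move#15: -1:+1/2*, -3:+1/0
[2] X move#16: -1:-1/1*
[1] O move#17: -1:+1/0*
[0] end (terminal -1, X#18); searched 17 to 17

PV length from [17]: 17 plies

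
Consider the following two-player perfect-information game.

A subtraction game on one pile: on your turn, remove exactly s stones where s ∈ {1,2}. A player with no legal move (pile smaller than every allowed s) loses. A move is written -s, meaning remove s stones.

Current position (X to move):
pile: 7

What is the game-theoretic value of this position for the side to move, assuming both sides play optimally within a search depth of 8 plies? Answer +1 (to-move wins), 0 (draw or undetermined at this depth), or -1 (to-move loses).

ply 1, X at 7 | -1=+1→6*; -2=-1→5
ply 2, O at 6 | -1=-1→5*; -2=-1→4
ply 3, X at 5 | -1=-1→4; -2=+1→3*
ply 4, O at 3 | -1=-1→2*; -2=-1→1
ply 5, X at 2 | -1=-1→1; -2=+1→0*
ply 6: 0 is terminal -1 (O); from 7 depth 8

value(7, X) = +1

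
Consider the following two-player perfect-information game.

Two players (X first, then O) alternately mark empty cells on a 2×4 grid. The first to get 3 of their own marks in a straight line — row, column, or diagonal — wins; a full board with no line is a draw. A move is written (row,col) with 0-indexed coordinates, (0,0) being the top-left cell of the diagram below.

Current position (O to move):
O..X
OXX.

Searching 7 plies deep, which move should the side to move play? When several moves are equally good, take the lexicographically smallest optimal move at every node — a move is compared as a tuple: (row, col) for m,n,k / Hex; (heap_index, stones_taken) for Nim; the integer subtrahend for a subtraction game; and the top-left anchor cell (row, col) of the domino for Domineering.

O's best at [O..X/OXX.]: (1,3)

p1 O@[O..X/OXX.]: (0,1)[OO.X/OXX.]-1 (0,2)[O.OX/OXX.]-1 (1,3)[O..X/OXXO]+0*
p2 X@[O..X/OXXO]: (0,1)[OX.X/OXXO]+0* (0,2)[O.XX/OXXO]+0
p3 O@[OX.X/OXXO]: (0,2)[OXOX/OXXO]+0*
p4 X@[OXOX/OXXO] terminal +0; root [O..X/OXX.] d7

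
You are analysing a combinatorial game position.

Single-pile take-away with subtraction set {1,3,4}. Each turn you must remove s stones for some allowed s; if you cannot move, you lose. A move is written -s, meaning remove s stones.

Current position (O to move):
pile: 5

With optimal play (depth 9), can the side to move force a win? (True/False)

O winning at [5]: True

[5] O move#1: -1:-1/4, -3:+1/2*, -4:-1/1
[2] X move#2: -1:-1/1*
[1] O move#3: -1:+1/0*
[0] end (terminal -1, X#4); searched 5 to 9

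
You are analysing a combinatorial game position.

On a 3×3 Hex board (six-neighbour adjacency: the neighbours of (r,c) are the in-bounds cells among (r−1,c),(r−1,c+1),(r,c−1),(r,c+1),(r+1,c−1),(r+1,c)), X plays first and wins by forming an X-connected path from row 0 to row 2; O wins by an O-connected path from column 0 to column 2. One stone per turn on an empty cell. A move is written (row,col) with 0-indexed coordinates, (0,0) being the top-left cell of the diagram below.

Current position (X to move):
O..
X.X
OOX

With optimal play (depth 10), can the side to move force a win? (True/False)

p1 X@[O../X.X/OOX]: (0,1)[OX./X.X/OOX]+1* (0,2)[O.X/X.X/OOX]+1 (1,1)[O../XXX/OOX]+1
p2 O@[OX./X.X/OOX]: (0,2)[OXO/X.X/OOX]-1* (1,1)[OX./XOX/OOX]-1
p3 X@[OXO/X.X/OOX]: (1,1)[OXO/XXX/OOX]+1*
p4 O@[OXO/XXX/OOX] terminal -1; root [O../X.X/OOX] d10

X winning at [O../X.X/OOX]: True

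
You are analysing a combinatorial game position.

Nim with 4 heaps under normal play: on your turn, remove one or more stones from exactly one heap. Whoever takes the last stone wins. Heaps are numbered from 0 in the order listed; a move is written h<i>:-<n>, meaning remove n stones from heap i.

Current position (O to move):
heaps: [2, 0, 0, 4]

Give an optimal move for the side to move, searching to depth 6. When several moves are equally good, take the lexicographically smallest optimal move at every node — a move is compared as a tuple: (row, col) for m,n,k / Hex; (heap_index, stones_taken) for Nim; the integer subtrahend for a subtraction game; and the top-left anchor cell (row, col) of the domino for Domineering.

[(2,0,0,4)] O move#1: h0:-1:-1/(1,0,0,4), h0:-2:-1/(0,0,0,4), h3:-1:-1/(2,0,0,3), h3:-2:+1/(2,0,0,2)*, h3:-3:-1/(2,0,0,1), h3:-4:-1/(2,0,0,0)
[(2,0,0,2)] X move#2: h0:-1:-1/(1,0,0,2)*, h0:-2:-1/(0,0,0,2), h3:-1:-1/(2,0,0,1), h3:-2:-1/(2,0,0,0)
[(1,0,0,2)] O move#3: h0:-1:-1/(0,0,0,2), h3:-1:+1/(1,0,0,1)*, h3:-2:-1/(1,0,0,0)
[(1,0,0,1)] X move#4: h0:-1:-1/(0,0,0,1)*, h3:-1:-1/(1,0,0,0)
[(0,0,0,1)] O move#5: h3:-1:+1/(0,0,0,0)*
[(0,0,0,0)] end (terminal -1, X#6); searched (2,0,0,4) to 6

O's best at [(2,0,0,4)]: h3:-2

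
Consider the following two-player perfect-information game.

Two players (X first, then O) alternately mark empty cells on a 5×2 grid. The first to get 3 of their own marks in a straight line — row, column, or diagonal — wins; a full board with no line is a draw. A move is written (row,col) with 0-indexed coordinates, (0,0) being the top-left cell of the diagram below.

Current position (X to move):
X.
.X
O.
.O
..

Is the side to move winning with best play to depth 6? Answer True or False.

ply 1, X at X./.X/O./.O/.. | (0,1)=-1→XX/.X/O./.O/..; (1,0)=+0→X./XX/O./.O/..*; (2,1)=+0→X./.X/OX/.O/..; (3,0)=+0→X./.X/O./XO/..; (4,0)=+0→X./.X/O./.O/X.; (4,1)=-1→X./.X/O./.O/.X
ply 2, O at X./XX/O./.O/.. | (0,1)=+0→XO/XX/O./.O/..*; (2,1)=+0→X./XX/OO/.O/..; (3,0)=+0→X./XX/O./OO/..; (4,0)=+0→X./XX/O./.O/O.; (4,1)=+0→X./XX/O./.O/.O
ply 3, X at XO/XX/O./.O/.. | (2,1)=+0→XO/XX/OX/.O/..*; (3,0)=+0→XO/XX/O./XO/..; (4,0)=+0→XO/XX/O./.O/X.; (4,1)=+0→XO/XX/O./.O/.X
ply 4, O at XO/XX/OX/.O/.. | (3,0)=+0→XO/XX/OX/OO/..*; (4,0)=+0→XO/XX/OX/.O/O.; (4,1)=+0→XO/XX/OX/.O/.O
ply 5, X at XO/XX/OX/OO/.. | (4,0)=+0→XO/XX/OX/OO/X.*; (4,1)=-1→XO/XX/OX/OO/.X
ply 6, O at XO/XX/OX/OO/X. | (4,1)=+0→XO/XX/OX/OO/XO*
ply 7: XO/XX/OX/OO/XO is terminal +0 (X); from X./.X/O./.O/.. depth 6

X winning at [X./.X/O./.O/..]: False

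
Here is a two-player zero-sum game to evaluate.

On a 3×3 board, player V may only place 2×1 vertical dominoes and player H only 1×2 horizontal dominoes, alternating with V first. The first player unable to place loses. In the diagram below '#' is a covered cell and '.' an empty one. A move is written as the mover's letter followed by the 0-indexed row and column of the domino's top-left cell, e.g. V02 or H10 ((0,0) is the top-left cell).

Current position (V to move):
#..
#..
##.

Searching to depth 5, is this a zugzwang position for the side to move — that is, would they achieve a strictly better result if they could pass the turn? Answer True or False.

ply 1, V at #../#../##. | V01=+1→##./##./##.*; V02=+1→#.#/#.#/##.; V12=-1→#../#.#/###
ply 2: ##./##./##. is terminal -1 (H); from #../#../##. depth 5
pass branch (H moves first from the same position):
  | ply 1, H at #../#../##. | H01=-1→###/#../##.; H11=+1→#../###/##.*
  | ply 2: #../###/##. is terminal -1 (V); from #../#../##. depth 5
V moving scores +1; V passing scores -1

zugzwang(#../#../##., V) = False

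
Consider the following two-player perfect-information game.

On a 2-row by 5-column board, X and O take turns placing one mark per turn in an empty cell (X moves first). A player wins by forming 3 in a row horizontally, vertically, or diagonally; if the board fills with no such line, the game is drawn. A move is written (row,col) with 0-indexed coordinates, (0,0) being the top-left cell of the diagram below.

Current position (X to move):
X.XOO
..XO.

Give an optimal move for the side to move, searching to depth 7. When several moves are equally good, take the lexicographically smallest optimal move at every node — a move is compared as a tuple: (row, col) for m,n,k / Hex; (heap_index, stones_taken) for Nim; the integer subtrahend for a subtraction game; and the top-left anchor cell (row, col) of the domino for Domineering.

[X.XOO/..XO.] X move#1: (0,1):+1/XXXOO/..XO.*, (1,0):+1/X.XOO/X.XO., (1,1):+1/X.XOO/.XXO., (1,4):+0/X.XOO/..XOX
[XXXOO/..XO.] end (terminal -1, O#2); searched X.XOO/..XO. to 7

X's best at [X.XOO/..XO.]: (0,1)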